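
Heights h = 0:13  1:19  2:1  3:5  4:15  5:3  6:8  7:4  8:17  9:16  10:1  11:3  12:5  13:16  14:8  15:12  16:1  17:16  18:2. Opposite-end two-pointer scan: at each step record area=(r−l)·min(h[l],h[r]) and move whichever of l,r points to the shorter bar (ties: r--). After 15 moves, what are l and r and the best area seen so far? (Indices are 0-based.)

l=1, r=4, best area=256

[0,18] min(13,2)*18=36 best=36 * → r--
[0,17] min(13,16)*17=221 best=221 * → l++
[1,17] min(19,16)*16=256 best=256 * → r--
[1,16] min(19,1)*15=15 best=256 → r--
[1,15] min(19,12)*14=168 best=256 → r--
[1,14] min(19,8)*13=104 best=256 → r--
[1,13] min(19,16)*12=192 best=256 → r--
[1,12] min(19,5)*11=55 best=256 → r--
[1,11] min(19,3)*10=30 best=256 → r--
[1,10] min(19,1)*9=9 best=256 → r--
[1,9] min(19,16)*8=128 best=256 → r--
[1,8] min(19,17)*7=119 best=256 → r--
[1,7] min(19,4)*6=24 best=256 → r--
[1,6] min(19,8)*5=40 best=256 → r--
[1,5] min(19,3)*4=12 best=256 → r--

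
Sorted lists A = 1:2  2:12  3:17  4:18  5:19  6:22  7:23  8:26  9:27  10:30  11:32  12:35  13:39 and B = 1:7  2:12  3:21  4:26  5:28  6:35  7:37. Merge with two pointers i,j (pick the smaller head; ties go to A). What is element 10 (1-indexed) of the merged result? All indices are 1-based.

i=1 j=1: A[i]=2<=B[j]=7 take 2, i++
i=2 j=1: A[i]=12>B[j]=7 take 7, j++
i=2 j=2: A[i]=12<=B[j]=12 take 12, i++
i=3 j=2: A[i]=17>B[j]=12 take 12, j++
i=3 j=3: A[i]=17<=B[j]=21 take 17, i++
i=4 j=3: A[i]=18<=B[j]=21 take 18, i++
i=5 j=3: A[i]=19<=B[j]=21 take 19, i++
i=6 j=3: A[i]=22>B[j]=21 take 21, j++
i=6 j=4: A[i]=22<=B[j]=26 take 22, i++
i=7 j=4: A[i]=23<=B[j]=26 take 23, i++
i=8 j=4: A[i]=26<=B[j]=26 take 26, i++
i=9 j=4: A[i]=27>B[j]=26 take 26, j++
i=9 j=5: A[i]=27<=B[j]=28 take 27, i++
i=10 j=5: A[i]=30>B[j]=28 take 28, j++
i=10 j=6: A[i]=30<=B[j]=35 take 30, i++
i=11 j=6: A[i]=32<=B[j]=35 take 32, i++
i=12 j=6: A[i]=35<=B[j]=35 take 35, i++
i=13 j=6: A[i]=39>B[j]=35 take 35, j++
i=13 j=7: A[i]=39>B[j]=37 take 37, j++
i=13 j=8: B done, take A[i]=39, i++

merged[10] = 23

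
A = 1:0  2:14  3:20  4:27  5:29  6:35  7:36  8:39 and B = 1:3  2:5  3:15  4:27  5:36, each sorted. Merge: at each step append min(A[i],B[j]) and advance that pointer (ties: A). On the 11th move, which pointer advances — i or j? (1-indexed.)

i

i=1 j=1: A[i]=0<=B[j]=3 take 0, i++
i=2 j=1: A[i]=14>B[j]=3 take 3, j++
i=2 j=2: A[i]=14>B[j]=5 take 5, j++
i=2 j=3: A[i]=14<=B[j]=15 take 14, i++
i=3 j=3: A[i]=20>B[j]=15 take 15, j++
i=3 j=4: A[i]=20<=B[j]=27 take 20, i++
i=4 j=4: A[i]=27<=B[j]=27 take 27, i++
i=5 j=4: A[i]=29>B[j]=27 take 27, j++
i=5 j=5: A[i]=29<=B[j]=36 take 29, i++
i=6 j=5: A[i]=35<=B[j]=36 take 35, i++
i=7 j=5: A[i]=36<=B[j]=36 take 36, i++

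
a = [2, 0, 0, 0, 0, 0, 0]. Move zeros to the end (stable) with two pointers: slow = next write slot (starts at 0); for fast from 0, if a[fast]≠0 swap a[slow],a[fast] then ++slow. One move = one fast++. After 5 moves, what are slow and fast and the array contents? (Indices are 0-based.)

slow=1, fast=5, a=[2, 0, 0, 0, 0, 0, 0]

(s=0,f=0) a[fast]=2≠0 swap→a[0]=2 → slow++,fast++
(s=1,f=1) a[fast]=0 → fast++
(s=1,f=2) a[fast]=0 → fast++
(s=1,f=3) a[fast]=0 → fast++
(s=1,f=4) a[fast]=0 → fast++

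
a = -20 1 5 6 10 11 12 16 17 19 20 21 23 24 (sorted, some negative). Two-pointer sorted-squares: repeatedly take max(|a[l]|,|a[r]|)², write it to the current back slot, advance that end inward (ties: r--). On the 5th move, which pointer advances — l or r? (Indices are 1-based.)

l

[1,14] |-20|<=|24| out[14]=576 → r--
[1,13] |-20|<=|23| out[13]=529 → r--
[1,12] |-20|<=|21| out[12]=441 → r--
[1,11] |-20|<=|20| out[11]=400 → r--
[1,10] |-20|>|19| out[10]=400 → l++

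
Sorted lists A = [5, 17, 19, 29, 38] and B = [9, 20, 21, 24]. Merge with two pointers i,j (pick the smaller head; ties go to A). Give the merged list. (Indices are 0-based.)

[5, 9, 17, 19, 20, 21, 24, 29, 38]

i=0 j=0: A[i]=5<=B[j]=9 take 5, i++
i=1 j=0: A[i]=17>B[j]=9 take 9, j++
i=1 j=1: A[i]=17<=B[j]=20 take 17, i++
i=2 j=1: A[i]=19<=B[j]=20 take 19, i++
i=3 j=1: A[i]=29>B[j]=20 take 20, j++
i=3 j=2: A[i]=29>B[j]=21 take 21, j++
i=3 j=3: A[i]=29>B[j]=24 take 24, j++
i=3 j=4: B done, take A[i]=29, i++
i=4 j=4: B done, take A[i]=38, i++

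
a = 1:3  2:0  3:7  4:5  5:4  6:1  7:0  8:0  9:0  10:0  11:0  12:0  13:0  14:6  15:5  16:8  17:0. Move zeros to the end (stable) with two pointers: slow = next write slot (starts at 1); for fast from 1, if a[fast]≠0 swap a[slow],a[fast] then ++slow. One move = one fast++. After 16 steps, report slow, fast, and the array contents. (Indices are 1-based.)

slow=9, fast=17, a=[3, 7, 5, 4, 1, 6, 5, 8, 0, 0, 0, 0, 0, 0, 0, 0, 0]

slow=1 fast=1: a[fast]=3≠0 swap→a[1]=3, slow++,fast++
slow=2 fast=2: a[fast]=0, fast++
slow=2 fast=3: a[fast]=7≠0 swap→a[2]=7, slow++,fast++
slow=3 fast=4: a[fast]=5≠0 swap→a[3]=5, slow++,fast++
slow=4 fast=5: a[fast]=4≠0 swap→a[4]=4, slow++,fast++
slow=5 fast=6: a[fast]=1≠0 swap→a[5]=1, slow++,fast++
slow=6 fast=7: a[fast]=0, fast++
slow=6 fast=8: a[fast]=0, fast++
slow=6 fast=9: a[fast]=0, fast++
slow=6 fast=10: a[fast]=0, fast++
slow=6 fast=11: a[fast]=0, fast++
slow=6 fast=12: a[fast]=0, fast++
slow=6 fast=13: a[fast]=0, fast++
slow=6 fast=14: a[fast]=6≠0 swap→a[6]=6, slow++,fast++
slow=7 fast=15: a[fast]=5≠0 swap→a[7]=5, slow++,fast++
slow=8 fast=16: a[fast]=8≠0 swap→a[8]=8, slow++,fast++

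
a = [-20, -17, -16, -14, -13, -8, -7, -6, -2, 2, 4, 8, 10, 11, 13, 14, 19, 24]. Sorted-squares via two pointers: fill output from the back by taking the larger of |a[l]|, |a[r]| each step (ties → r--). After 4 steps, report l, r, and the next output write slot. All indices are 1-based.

l=3, r=16, next write slot=14

[1,18] |-20|<=|24| out[18]=576 → r--
[1,17] |-20|>|19| out[17]=400 → l++
[2,17] |-17|<=|19| out[16]=361 → r--
[2,16] |-17|>|14| out[15]=289 → l++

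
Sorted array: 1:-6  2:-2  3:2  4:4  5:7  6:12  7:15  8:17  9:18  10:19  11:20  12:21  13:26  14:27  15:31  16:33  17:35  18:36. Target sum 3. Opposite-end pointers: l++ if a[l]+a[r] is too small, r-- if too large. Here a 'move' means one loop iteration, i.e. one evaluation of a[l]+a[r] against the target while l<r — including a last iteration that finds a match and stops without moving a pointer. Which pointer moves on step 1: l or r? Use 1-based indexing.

l=1 r=18: -6+36=30 >3, r--

r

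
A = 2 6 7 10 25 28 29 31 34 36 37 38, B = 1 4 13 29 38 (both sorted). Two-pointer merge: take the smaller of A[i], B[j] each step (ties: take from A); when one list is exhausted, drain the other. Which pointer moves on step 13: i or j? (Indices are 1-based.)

i=1 j=1: A[i]=2>B[j]=1 take 1, j++
i=1 j=2: A[i]=2<=B[j]=4 take 2, i++
i=2 j=2: A[i]=6>B[j]=4 take 4, j++
i=2 j=3: A[i]=6<=B[j]=13 take 6, i++
i=3 j=3: A[i]=7<=B[j]=13 take 7, i++
i=4 j=3: A[i]=10<=B[j]=13 take 10, i++
i=5 j=3: A[i]=25>B[j]=13 take 13, j++
i=5 j=4: A[i]=25<=B[j]=29 take 25, i++
i=6 j=4: A[i]=28<=B[j]=29 take 28, i++
i=7 j=4: A[i]=29<=B[j]=29 take 29, i++
i=8 j=4: A[i]=31>B[j]=29 take 29, j++
i=8 j=5: A[i]=31<=B[j]=38 take 31, i++
i=9 j=5: A[i]=34<=B[j]=38 take 34, i++

i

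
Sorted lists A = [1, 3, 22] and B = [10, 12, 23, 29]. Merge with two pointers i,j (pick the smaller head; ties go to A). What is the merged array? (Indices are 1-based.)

[1, 3, 10, 12, 22, 23, 29]

[i=1,j=1] A[i]=1<=B[j]=10 take 1 → i++
[i=2,j=1] A[i]=3<=B[j]=10 take 3 → i++
[i=3,j=1] A[i]=22>B[j]=10 take 10 → j++
[i=3,j=2] A[i]=22>B[j]=12 take 12 → j++
[i=3,j=3] A[i]=22<=B[j]=23 take 22 → i++
[i=4,j=3] A done, take B[j]=23 → j++
[i=4,j=4] A done, take B[j]=29 → j++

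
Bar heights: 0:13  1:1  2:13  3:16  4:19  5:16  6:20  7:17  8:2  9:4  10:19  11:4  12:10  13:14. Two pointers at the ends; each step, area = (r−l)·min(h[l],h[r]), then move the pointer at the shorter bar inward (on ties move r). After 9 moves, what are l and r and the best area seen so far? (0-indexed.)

l=0 r=13: min(13,14)*13=169 best=169 *, l++
l=1 r=13: min(1,14)*12=12 best=169, l++
l=2 r=13: min(13,14)*11=143 best=169, l++
l=3 r=13: min(16,14)*10=140 best=169, r--
l=3 r=12: min(16,10)*9=90 best=169, r--
l=3 r=11: min(16,4)*8=32 best=169, r--
l=3 r=10: min(16,19)*7=112 best=169, l++
l=4 r=10: min(19,19)*6=114 best=169, r--
l=4 r=9: min(19,4)*5=20 best=169, r--

l=4, r=8, best area=169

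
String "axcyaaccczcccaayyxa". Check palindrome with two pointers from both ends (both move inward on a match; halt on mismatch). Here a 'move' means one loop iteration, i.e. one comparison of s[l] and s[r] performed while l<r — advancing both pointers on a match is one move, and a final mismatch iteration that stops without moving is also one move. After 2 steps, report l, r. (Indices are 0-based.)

l=0 r=18: 'a'=='a', l++,r--
l=1 r=17: 'x'=='x', l++,r--

l=2, r=16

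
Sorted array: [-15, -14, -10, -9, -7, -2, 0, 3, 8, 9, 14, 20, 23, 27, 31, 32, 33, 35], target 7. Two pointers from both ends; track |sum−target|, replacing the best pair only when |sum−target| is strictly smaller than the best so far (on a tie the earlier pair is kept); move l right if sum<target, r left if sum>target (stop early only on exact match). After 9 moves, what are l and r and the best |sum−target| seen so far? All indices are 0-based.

l=0 r=17: -15+35=20 d=13 *, r--
l=0 r=16: -15+33=18 d=11 *, r--
l=0 r=15: -15+32=17 d=10 *, r--
l=0 r=14: -15+31=16 d=9 *, r--
l=0 r=13: -15+27=12 d=5 *, r--
l=0 r=12: -15+23=8 d=1 *, r--
l=0 r=11: -15+20=5 d=2, l++
l=1 r=11: -14+20=6 d=1, l++
l=2 r=11: -10+20=10 d=3, r--

l=2, r=10, best |Δ|=1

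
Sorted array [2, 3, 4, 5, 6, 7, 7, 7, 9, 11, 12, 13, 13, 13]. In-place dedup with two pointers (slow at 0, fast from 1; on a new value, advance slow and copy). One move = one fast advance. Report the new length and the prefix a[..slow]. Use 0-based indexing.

length 10; prefix = [2, 3, 4, 5, 6, 7, 9, 11, 12, 13]

(s=0,f=1) a[fast]=3≠a[slow]=2 write a[1]=3 → slow++,fast++
(s=1,f=2) a[fast]=4≠a[slow]=3 write a[2]=4 → slow++,fast++
(s=2,f=3) a[fast]=5≠a[slow]=4 write a[3]=5 → slow++,fast++
(s=3,f=4) a[fast]=6≠a[slow]=5 write a[4]=6 → slow++,fast++
(s=4,f=5) a[fast]=7≠a[slow]=6 write a[5]=7 → slow++,fast++
(s=5,f=6) a[fast]=7=a[slow] dup → fast++
(s=5,f=7) a[fast]=7=a[slow] dup → fast++
(s=5,f=8) a[fast]=9≠a[slow]=7 write a[6]=9 → slow++,fast++
(s=6,f=9) a[fast]=11≠a[slow]=9 write a[7]=11 → slow++,fast++
(s=7,f=10) a[fast]=12≠a[slow]=11 write a[8]=12 → slow++,fast++
(s=8,f=11) a[fast]=13≠a[slow]=12 write a[9]=13 → slow++,fast++
(s=9,f=12) a[fast]=13=a[slow] dup → fast++
(s=9,f=13) a[fast]=13=a[slow] dup → fast++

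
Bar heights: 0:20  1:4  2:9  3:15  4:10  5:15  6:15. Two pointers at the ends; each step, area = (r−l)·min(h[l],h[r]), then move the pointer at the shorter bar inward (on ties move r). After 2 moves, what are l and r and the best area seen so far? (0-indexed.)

[0,6] min(20,15)*6=90 best=90 * → r--
[0,5] min(20,15)*5=75 best=90 → r--

l=0, r=4, best area=90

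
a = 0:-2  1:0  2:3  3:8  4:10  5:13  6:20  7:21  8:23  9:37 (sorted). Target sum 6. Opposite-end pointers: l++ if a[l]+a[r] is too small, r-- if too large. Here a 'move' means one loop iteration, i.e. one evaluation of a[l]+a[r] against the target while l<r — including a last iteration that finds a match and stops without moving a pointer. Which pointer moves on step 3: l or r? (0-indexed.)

r

[0,9] -2+37=35 >6 → r--
[0,8] -2+23=21 >6 → r--
[0,7] -2+21=19 >6 → r--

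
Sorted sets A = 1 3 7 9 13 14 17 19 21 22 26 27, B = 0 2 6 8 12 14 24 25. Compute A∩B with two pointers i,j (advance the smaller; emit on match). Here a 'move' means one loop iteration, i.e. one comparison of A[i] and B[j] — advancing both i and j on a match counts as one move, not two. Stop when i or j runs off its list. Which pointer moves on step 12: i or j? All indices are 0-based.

i

i=0 j=0: 1>0, j++
i=0 j=1: 1<2, i++
i=1 j=1: 3>2, j++
i=1 j=2: 3<6, i++
i=2 j=2: 7>6, j++
i=2 j=3: 7<8, i++
i=3 j=3: 9>8, j++
i=3 j=4: 9<12, i++
i=4 j=4: 13>12, j++
i=4 j=5: 13<14, i++
i=5 j=5: 14==14 emit, i++,j++
i=6 j=6: 17<24, i++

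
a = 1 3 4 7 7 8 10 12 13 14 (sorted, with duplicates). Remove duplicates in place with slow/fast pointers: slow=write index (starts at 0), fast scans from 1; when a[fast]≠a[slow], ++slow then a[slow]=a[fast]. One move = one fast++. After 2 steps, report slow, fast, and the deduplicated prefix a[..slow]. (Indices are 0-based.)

slow=0 fast=1: a[fast]=3≠a[slow]=1 write a[1]=3, slow++,fast++
slow=1 fast=2: a[fast]=4≠a[slow]=3 write a[2]=4, slow++,fast++

slow=2, fast=3, prefix=[1, 3, 4]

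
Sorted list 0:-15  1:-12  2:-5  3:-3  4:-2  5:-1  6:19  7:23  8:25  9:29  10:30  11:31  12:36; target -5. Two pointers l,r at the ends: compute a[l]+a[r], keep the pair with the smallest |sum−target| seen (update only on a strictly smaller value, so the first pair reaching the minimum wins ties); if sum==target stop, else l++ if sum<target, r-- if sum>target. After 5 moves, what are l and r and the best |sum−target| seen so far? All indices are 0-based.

[0,12] -15+36=21 d=26 * → r--
[0,11] -15+31=16 d=21 * → r--
[0,10] -15+30=15 d=20 * → r--
[0,9] -15+29=14 d=19 * → r--
[0,8] -15+25=10 d=15 * → r--

l=0, r=7, best |Δ|=15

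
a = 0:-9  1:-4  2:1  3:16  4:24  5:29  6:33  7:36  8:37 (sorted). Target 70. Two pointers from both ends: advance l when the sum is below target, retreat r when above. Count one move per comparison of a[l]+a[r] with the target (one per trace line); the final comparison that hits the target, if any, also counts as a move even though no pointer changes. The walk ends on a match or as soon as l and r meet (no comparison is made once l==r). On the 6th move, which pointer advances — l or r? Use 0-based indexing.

l

l=0 r=8: -9+37=28 <70, l++
l=1 r=8: -4+37=33 <70, l++
l=2 r=8: 1+37=38 <70, l++
l=3 r=8: 16+37=53 <70, l++
l=4 r=8: 24+37=61 <70, l++
l=5 r=8: 29+37=66 <70, l++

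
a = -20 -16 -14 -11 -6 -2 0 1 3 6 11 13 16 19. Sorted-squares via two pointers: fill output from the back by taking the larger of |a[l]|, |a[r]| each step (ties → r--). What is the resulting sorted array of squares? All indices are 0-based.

l=0 r=13: |-20|>|19| out[13]=400, l++
l=1 r=13: |-16|<=|19| out[12]=361, r--
l=1 r=12: |-16|<=|16| out[11]=256, r--
l=1 r=11: |-16|>|13| out[10]=256, l++
l=2 r=11: |-14|>|13| out[9]=196, l++
l=3 r=11: |-11|<=|13| out[8]=169, r--
l=3 r=10: |-11|<=|11| out[7]=121, r--
l=3 r=9: |-11|>|6| out[6]=121, l++
l=4 r=9: |-6|<=|6| out[5]=36, r--
l=4 r=8: |-6|>|3| out[4]=36, l++
l=5 r=8: |-2|<=|3| out[3]=9, r--
l=5 r=7: |-2|>|1| out[2]=4, l++
l=6 r=7: |0|<=|1| out[1]=1, r--
l=6 r=6: |0|<=|0| out[0]=0, r--

[0, 1, 4, 9, 36, 36, 121, 121, 169, 196, 256, 256, 361, 400]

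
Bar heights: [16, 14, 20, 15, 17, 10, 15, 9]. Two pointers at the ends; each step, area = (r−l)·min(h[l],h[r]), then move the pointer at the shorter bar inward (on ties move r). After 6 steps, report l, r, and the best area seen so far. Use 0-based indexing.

[0,7] min(16,9)*7=63 best=63 * → r--
[0,6] min(16,15)*6=90 best=90 * → r--
[0,5] min(16,10)*5=50 best=90 → r--
[0,4] min(16,17)*4=64 best=90 → l++
[1,4] min(14,17)*3=42 best=90 → l++
[2,4] min(20,17)*2=34 best=90 → r--

l=2, r=3, best area=90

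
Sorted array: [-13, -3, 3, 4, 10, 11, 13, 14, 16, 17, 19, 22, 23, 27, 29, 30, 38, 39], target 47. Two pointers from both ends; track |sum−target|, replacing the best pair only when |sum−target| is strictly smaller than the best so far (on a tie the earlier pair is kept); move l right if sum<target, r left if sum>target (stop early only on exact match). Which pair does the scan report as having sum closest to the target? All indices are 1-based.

pair (17, 30) with sum 47 (|Δ|=0)

l=1 r=18: -13+39=26 d=21 *, l++
l=2 r=18: -3+39=36 d=11 *, l++
l=3 r=18: 3+39=42 d=5 *, l++
l=4 r=18: 4+39=43 d=4 *, l++
l=5 r=18: 10+39=49 d=2 *, r--
l=5 r=17: 10+38=48 d=1 *, r--
l=5 r=16: 10+30=40 d=7, l++
l=6 r=16: 11+30=41 d=6, l++
l=7 r=16: 13+30=43 d=4, l++
l=8 r=16: 14+30=44 d=3, l++
l=9 r=16: 16+30=46 d=1, l++
l=10 r=16: 17+30=47 d=0 *, stop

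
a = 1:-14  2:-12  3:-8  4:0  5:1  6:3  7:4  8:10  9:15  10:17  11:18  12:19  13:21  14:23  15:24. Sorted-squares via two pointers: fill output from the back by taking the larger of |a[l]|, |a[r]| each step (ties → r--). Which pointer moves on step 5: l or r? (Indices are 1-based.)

l=1 r=15: |-14|<=|24| out[15]=576, r--
l=1 r=14: |-14|<=|23| out[14]=529, r--
l=1 r=13: |-14|<=|21| out[13]=441, r--
l=1 r=12: |-14|<=|19| out[12]=361, r--
l=1 r=11: |-14|<=|18| out[11]=324, r--

r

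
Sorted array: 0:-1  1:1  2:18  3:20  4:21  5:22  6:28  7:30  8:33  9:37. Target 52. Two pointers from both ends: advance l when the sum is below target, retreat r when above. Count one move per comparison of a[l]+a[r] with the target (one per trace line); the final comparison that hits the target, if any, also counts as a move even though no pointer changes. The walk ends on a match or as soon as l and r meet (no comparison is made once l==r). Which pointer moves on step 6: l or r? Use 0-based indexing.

l

l=0 r=9: -1+37=36 <52, l++
l=1 r=9: 1+37=38 <52, l++
l=2 r=9: 18+37=55 >52, r--
l=2 r=8: 18+33=51 <52, l++
l=3 r=8: 20+33=53 >52, r--
l=3 r=7: 20+30=50 <52, l++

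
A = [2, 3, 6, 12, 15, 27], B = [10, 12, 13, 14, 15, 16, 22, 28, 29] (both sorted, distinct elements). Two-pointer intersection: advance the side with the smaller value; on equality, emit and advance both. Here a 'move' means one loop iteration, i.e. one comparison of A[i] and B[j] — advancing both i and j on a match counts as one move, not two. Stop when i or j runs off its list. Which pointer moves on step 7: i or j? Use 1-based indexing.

j

i=1 j=1: 2<10, i++
i=2 j=1: 3<10, i++
i=3 j=1: 6<10, i++
i=4 j=1: 12>10, j++
i=4 j=2: 12==12 emit, i++,j++
i=5 j=3: 15>13, j++
i=5 j=4: 15>14, j++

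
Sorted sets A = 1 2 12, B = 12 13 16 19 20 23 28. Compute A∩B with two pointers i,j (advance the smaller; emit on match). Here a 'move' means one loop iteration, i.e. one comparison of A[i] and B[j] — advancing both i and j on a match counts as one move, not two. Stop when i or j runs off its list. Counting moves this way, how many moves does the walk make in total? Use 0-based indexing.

[i=0,j=0] 1<12 → i++
[i=1,j=0] 2<12 → i++
[i=2,j=0] 12==12 emit → i++,j++

3 moves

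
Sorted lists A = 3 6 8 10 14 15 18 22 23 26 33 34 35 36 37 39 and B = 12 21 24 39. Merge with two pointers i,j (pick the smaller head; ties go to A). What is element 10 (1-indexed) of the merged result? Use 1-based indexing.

i=1 j=1: A[i]=3<=B[j]=12 take 3, i++
i=2 j=1: A[i]=6<=B[j]=12 take 6, i++
i=3 j=1: A[i]=8<=B[j]=12 take 8, i++
i=4 j=1: A[i]=10<=B[j]=12 take 10, i++
i=5 j=1: A[i]=14>B[j]=12 take 12, j++
i=5 j=2: A[i]=14<=B[j]=21 take 14, i++
i=6 j=2: A[i]=15<=B[j]=21 take 15, i++
i=7 j=2: A[i]=18<=B[j]=21 take 18, i++
i=8 j=2: A[i]=22>B[j]=21 take 21, j++
i=8 j=3: A[i]=22<=B[j]=24 take 22, i++
i=9 j=3: A[i]=23<=B[j]=24 take 23, i++
i=10 j=3: A[i]=26>B[j]=24 take 24, j++
i=10 j=4: A[i]=26<=B[j]=39 take 26, i++
i=11 j=4: A[i]=33<=B[j]=39 take 33, i++
i=12 j=4: A[i]=34<=B[j]=39 take 34, i++
i=13 j=4: A[i]=35<=B[j]=39 take 35, i++
i=14 j=4: A[i]=36<=B[j]=39 take 36, i++
i=15 j=4: A[i]=37<=B[j]=39 take 37, i++
i=16 j=4: A[i]=39<=B[j]=39 take 39, i++
i=17 j=4: A done, take B[j]=39, j++

merged[10] = 22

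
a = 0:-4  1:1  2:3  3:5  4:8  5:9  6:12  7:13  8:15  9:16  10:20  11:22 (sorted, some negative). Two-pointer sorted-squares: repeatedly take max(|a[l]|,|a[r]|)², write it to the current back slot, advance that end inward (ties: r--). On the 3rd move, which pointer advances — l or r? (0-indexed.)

l=0 r=11: |-4|<=|22| out[11]=484, r--
l=0 r=10: |-4|<=|20| out[10]=400, r--
l=0 r=9: |-4|<=|16| out[9]=256, r--

r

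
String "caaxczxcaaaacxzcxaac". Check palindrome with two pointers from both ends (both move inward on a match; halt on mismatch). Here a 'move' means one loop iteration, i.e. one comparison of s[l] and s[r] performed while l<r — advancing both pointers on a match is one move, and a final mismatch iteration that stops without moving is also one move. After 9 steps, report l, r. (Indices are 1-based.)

l=10, r=11

l=1 r=20: 'c'=='c', l++,r--
l=2 r=19: 'a'=='a', l++,r--
l=3 r=18: 'a'=='a', l++,r--
l=4 r=17: 'x'=='x', l++,r--
l=5 r=16: 'c'=='c', l++,r--
l=6 r=15: 'z'=='z', l++,r--
l=7 r=14: 'x'=='x', l++,r--
l=8 r=13: 'c'=='c', l++,r--
l=9 r=12: 'a'=='a', l++,r--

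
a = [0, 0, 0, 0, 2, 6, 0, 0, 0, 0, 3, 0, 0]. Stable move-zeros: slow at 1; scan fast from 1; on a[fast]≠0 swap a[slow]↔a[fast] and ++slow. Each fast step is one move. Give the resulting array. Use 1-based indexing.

[2, 6, 3, 0, 0, 0, 0, 0, 0, 0, 0, 0, 0]

(s=1,f=1) a[fast]=0 → fast++
(s=1,f=2) a[fast]=0 → fast++
(s=1,f=3) a[fast]=0 → fast++
(s=1,f=4) a[fast]=0 → fast++
(s=1,f=5) a[fast]=2≠0 swap→a[1]=2 → slow++,fast++
(s=2,f=6) a[fast]=6≠0 swap→a[2]=6 → slow++,fast++
(s=3,f=7) a[fast]=0 → fast++
(s=3,f=8) a[fast]=0 → fast++
(s=3,f=9) a[fast]=0 → fast++
(s=3,f=10) a[fast]=0 → fast++
(s=3,f=11) a[fast]=3≠0 swap→a[3]=3 → slow++,fast++
(s=4,f=12) a[fast]=0 → fast++
(s=4,f=13) a[fast]=0 → fast++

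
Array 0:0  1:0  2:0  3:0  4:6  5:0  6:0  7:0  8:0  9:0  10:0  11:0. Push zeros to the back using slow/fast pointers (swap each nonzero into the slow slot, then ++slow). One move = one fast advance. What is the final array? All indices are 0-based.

slow=0 fast=0: a[fast]=0, fast++
slow=0 fast=1: a[fast]=0, fast++
slow=0 fast=2: a[fast]=0, fast++
slow=0 fast=3: a[fast]=0, fast++
slow=0 fast=4: a[fast]=6≠0 swap→a[0]=6, slow++,fast++
slow=1 fast=5: a[fast]=0, fast++
slow=1 fast=6: a[fast]=0, fast++
slow=1 fast=7: a[fast]=0, fast++
slow=1 fast=8: a[fast]=0, fast++
slow=1 fast=9: a[fast]=0, fast++
slow=1 fast=10: a[fast]=0, fast++
slow=1 fast=11: a[fast]=0, fast++

[6, 0, 0, 0, 0, 0, 0, 0, 0, 0, 0, 0]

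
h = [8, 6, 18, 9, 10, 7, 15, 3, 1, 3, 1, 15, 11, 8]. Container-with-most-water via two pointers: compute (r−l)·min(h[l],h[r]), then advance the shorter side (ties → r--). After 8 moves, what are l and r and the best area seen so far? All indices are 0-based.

l=2, r=7, best area=135

l=0 r=13: min(8,8)*13=104 best=104 *, r--
l=0 r=12: min(8,11)*12=96 best=104, l++
l=1 r=12: min(6,11)*11=66 best=104, l++
l=2 r=12: min(18,11)*10=110 best=110 *, r--
l=2 r=11: min(18,15)*9=135 best=135 *, r--
l=2 r=10: min(18,1)*8=8 best=135, r--
l=2 r=9: min(18,3)*7=21 best=135, r--
l=2 r=8: min(18,1)*6=6 best=135, r--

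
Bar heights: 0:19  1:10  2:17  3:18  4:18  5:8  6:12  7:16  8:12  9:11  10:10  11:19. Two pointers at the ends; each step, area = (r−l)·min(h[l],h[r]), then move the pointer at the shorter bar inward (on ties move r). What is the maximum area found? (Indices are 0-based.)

max area = 209

[0,11] min(19,19)*11=209 best=209 * → r--
[0,10] min(19,10)*10=100 best=209 → r--
[0,9] min(19,11)*9=99 best=209 → r--
[0,8] min(19,12)*8=96 best=209 → r--
[0,7] min(19,16)*7=112 best=209 → r--
[0,6] min(19,12)*6=72 best=209 → r--
[0,5] min(19,8)*5=40 best=209 → r--
[0,4] min(19,18)*4=72 best=209 → r--
[0,3] min(19,18)*3=54 best=209 → r--
[0,2] min(19,17)*2=34 best=209 → r--
[0,1] min(19,10)*1=10 best=209 → r--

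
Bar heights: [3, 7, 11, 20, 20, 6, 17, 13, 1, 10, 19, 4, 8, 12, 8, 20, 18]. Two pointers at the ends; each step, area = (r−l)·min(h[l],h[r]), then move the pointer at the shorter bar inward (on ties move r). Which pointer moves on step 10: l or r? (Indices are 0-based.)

[0,16] min(3,18)*16=48 best=48 * → l++
[1,16] min(7,18)*15=105 best=105 * → l++
[2,16] min(11,18)*14=154 best=154 * → l++
[3,16] min(20,18)*13=234 best=234 * → r--
[3,15] min(20,20)*12=240 best=240 * → r--
[3,14] min(20,8)*11=88 best=240 → r--
[3,13] min(20,12)*10=120 best=240 → r--
[3,12] min(20,8)*9=72 best=240 → r--
[3,11] min(20,4)*8=32 best=240 → r--
[3,10] min(20,19)*7=133 best=240 → r--

r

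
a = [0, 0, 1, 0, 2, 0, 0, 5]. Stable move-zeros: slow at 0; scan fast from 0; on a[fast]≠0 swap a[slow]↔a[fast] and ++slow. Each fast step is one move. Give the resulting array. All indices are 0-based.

[1, 2, 5, 0, 0, 0, 0, 0]

slow=0 fast=0: a[fast]=0, fast++
slow=0 fast=1: a[fast]=0, fast++
slow=0 fast=2: a[fast]=1≠0 swap→a[0]=1, slow++,fast++
slow=1 fast=3: a[fast]=0, fast++
slow=1 fast=4: a[fast]=2≠0 swap→a[1]=2, slow++,fast++
slow=2 fast=5: a[fast]=0, fast++
slow=2 fast=6: a[fast]=0, fast++
slow=2 fast=7: a[fast]=5≠0 swap→a[2]=5, slow++,fast++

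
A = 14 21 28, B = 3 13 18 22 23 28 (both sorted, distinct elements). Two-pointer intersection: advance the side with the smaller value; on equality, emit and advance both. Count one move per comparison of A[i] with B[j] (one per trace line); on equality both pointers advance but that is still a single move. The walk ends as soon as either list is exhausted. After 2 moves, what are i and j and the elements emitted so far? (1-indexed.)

i=1, j=3, emitted=[]

[i=1,j=1] 14>3 → j++
[i=1,j=2] 14>13 → j++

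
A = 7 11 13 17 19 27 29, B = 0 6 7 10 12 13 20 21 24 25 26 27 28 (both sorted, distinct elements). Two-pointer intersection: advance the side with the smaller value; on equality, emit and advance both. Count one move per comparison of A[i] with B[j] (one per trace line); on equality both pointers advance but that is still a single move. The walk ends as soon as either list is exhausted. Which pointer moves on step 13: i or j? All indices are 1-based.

j

i=1 j=1: 7>0, j++
i=1 j=2: 7>6, j++
i=1 j=3: 7==7 emit, i++,j++
i=2 j=4: 11>10, j++
i=2 j=5: 11<12, i++
i=3 j=5: 13>12, j++
i=3 j=6: 13==13 emit, i++,j++
i=4 j=7: 17<20, i++
i=5 j=7: 19<20, i++
i=6 j=7: 27>20, j++
i=6 j=8: 27>21, j++
i=6 j=9: 27>24, j++
i=6 j=10: 27>25, j++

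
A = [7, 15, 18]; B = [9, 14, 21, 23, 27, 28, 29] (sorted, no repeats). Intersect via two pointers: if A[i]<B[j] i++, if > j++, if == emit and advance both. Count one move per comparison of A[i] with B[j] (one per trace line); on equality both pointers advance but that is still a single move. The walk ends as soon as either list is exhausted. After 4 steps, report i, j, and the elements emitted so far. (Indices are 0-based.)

i=2, j=2, emitted=[]

i=0 j=0: 7<9, i++
i=1 j=0: 15>9, j++
i=1 j=1: 15>14, j++
i=1 j=2: 15<21, i++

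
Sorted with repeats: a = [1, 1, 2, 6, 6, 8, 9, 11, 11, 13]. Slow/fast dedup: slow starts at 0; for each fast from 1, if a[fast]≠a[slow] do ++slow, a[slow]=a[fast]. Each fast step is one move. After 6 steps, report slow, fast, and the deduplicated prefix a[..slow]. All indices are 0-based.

(s=0,f=1) a[fast]=1=a[slow] dup → fast++
(s=0,f=2) a[fast]=2≠a[slow]=1 write a[1]=2 → slow++,fast++
(s=1,f=3) a[fast]=6≠a[slow]=2 write a[2]=6 → slow++,fast++
(s=2,f=4) a[fast]=6=a[slow] dup → fast++
(s=2,f=5) a[fast]=8≠a[slow]=6 write a[3]=8 → slow++,fast++
(s=3,f=6) a[fast]=9≠a[slow]=8 write a[4]=9 → slow++,fast++

slow=4, fast=7, prefix=[1, 2, 6, 8, 9]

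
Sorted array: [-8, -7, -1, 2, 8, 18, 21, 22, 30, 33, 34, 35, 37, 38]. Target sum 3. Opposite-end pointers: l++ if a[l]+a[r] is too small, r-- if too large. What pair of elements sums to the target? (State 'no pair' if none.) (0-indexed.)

l=0 r=13: -8+38=30 >3, r--
l=0 r=12: -8+37=29 >3, r--
l=0 r=11: -8+35=27 >3, r--
l=0 r=10: -8+34=26 >3, r--
l=0 r=9: -8+33=25 >3, r--
l=0 r=8: -8+30=22 >3, r--
l=0 r=7: -8+22=14 >3, r--
l=0 r=6: -8+21=13 >3, r--
l=0 r=5: -8+18=10 >3, r--
l=0 r=4: -8+8=0 <3, l++
l=1 r=4: -7+8=1 <3, l++
l=2 r=4: -1+8=7 >3, r--
l=2 r=3: -1+2=1 <3, l++

no pair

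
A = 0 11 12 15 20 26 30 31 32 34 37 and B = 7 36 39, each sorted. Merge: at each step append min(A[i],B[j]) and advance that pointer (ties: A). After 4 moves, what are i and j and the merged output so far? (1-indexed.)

i=4, j=2, merged so far=[0, 7, 11, 12]

i=1 j=1: A[i]=0<=B[j]=7 take 0, i++
i=2 j=1: A[i]=11>B[j]=7 take 7, j++
i=2 j=2: A[i]=11<=B[j]=36 take 11, i++
i=3 j=2: A[i]=12<=B[j]=36 take 12, i++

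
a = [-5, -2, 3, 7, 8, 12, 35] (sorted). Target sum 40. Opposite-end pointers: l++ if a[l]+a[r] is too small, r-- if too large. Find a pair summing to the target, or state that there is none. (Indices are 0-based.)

[0,6] -5+35=30 <40 → l++
[1,6] -2+35=33 <40 → l++
[2,6] 3+35=38 <40 → l++
[3,6] 7+35=42 >40 → r--
[3,5] 7+12=19 <40 → l++
[4,5] 8+12=20 <40 → l++

no pair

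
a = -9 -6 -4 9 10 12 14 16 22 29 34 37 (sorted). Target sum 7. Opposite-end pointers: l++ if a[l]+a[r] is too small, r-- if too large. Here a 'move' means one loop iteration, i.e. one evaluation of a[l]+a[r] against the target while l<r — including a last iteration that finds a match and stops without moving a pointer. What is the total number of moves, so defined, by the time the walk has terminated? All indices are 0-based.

5 moves

l=0 r=11: -9+37=28 >7, r--
l=0 r=10: -9+34=25 >7, r--
l=0 r=9: -9+29=20 >7, r--
l=0 r=8: -9+22=13 >7, r--
l=0 r=7: -9+16=7, found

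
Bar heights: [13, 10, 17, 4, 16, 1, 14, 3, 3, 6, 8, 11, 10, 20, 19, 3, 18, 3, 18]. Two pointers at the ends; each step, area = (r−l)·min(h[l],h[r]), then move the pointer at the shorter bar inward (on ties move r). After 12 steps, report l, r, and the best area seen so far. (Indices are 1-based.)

l=1 r=19: min(13,18)*18=234 best=234 *, l++
l=2 r=19: min(10,18)*17=170 best=234, l++
l=3 r=19: min(17,18)*16=272 best=272 *, l++
l=4 r=19: min(4,18)*15=60 best=272, l++
l=5 r=19: min(16,18)*14=224 best=272, l++
l=6 r=19: min(1,18)*13=13 best=272, l++
l=7 r=19: min(14,18)*12=168 best=272, l++
l=8 r=19: min(3,18)*11=33 best=272, l++
l=9 r=19: min(3,18)*10=30 best=272, l++
l=10 r=19: min(6,18)*9=54 best=272, l++
l=11 r=19: min(8,18)*8=64 best=272, l++
l=12 r=19: min(11,18)*7=77 best=272, l++

l=13, r=19, best area=272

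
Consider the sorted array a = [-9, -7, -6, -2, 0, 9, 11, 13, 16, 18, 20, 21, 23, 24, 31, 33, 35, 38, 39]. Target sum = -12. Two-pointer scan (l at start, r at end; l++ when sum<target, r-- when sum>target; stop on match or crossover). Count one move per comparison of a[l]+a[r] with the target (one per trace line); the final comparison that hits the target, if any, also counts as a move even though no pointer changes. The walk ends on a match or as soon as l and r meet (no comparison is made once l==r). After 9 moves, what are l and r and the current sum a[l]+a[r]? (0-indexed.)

l=0, r=9, sum=9

l=0 r=18: -9+39=30 >-12, r--
l=0 r=17: -9+38=29 >-12, r--
l=0 r=16: -9+35=26 >-12, r--
l=0 r=15: -9+33=24 >-12, r--
l=0 r=14: -9+31=22 >-12, r--
l=0 r=13: -9+24=15 >-12, r--
l=0 r=12: -9+23=14 >-12, r--
l=0 r=11: -9+21=12 >-12, r--
l=0 r=10: -9+20=11 >-12, r--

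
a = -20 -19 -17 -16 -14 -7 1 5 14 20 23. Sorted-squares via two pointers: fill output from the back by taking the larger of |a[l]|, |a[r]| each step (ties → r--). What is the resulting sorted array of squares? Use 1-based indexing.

[1, 25, 49, 196, 196, 256, 289, 361, 400, 400, 529]

[1,11] |-20|<=|23| out[11]=529 → r--
[1,10] |-20|<=|20| out[10]=400 → r--
[1,9] |-20|>|14| out[9]=400 → l++
[2,9] |-19|>|14| out[8]=361 → l++
[3,9] |-17|>|14| out[7]=289 → l++
[4,9] |-16|>|14| out[6]=256 → l++
[5,9] |-14|<=|14| out[5]=196 → r--
[5,8] |-14|>|5| out[4]=196 → l++
[6,8] |-7|>|5| out[3]=49 → l++
[7,8] |1|<=|5| out[2]=25 → r--
[7,7] |1|<=|1| out[1]=1 → r--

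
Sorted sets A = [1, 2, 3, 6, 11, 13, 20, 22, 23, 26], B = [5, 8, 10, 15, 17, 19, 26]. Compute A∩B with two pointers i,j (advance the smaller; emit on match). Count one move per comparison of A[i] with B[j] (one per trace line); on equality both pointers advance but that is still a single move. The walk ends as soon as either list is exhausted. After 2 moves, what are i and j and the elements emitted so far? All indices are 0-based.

i=0 j=0: 1<5, i++
i=1 j=0: 2<5, i++

i=2, j=0, emitted=[]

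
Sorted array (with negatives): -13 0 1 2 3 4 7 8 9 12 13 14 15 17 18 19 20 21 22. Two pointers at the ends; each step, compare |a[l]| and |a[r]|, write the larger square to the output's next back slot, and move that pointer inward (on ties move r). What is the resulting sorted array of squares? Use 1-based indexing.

[1,19] |-13|<=|22| out[19]=484 → r--
[1,18] |-13|<=|21| out[18]=441 → r--
[1,17] |-13|<=|20| out[17]=400 → r--
[1,16] |-13|<=|19| out[16]=361 → r--
[1,15] |-13|<=|18| out[15]=324 → r--
[1,14] |-13|<=|17| out[14]=289 → r--
[1,13] |-13|<=|15| out[13]=225 → r--
[1,12] |-13|<=|14| out[12]=196 → r--
[1,11] |-13|<=|13| out[11]=169 → r--
[1,10] |-13|>|12| out[10]=169 → l++
[2,10] |0|<=|12| out[9]=144 → r--
[2,9] |0|<=|9| out[8]=81 → r--
[2,8] |0|<=|8| out[7]=64 → r--
[2,7] |0|<=|7| out[6]=49 → r--
[2,6] |0|<=|4| out[5]=16 → r--
[2,5] |0|<=|3| out[4]=9 → r--
[2,4] |0|<=|2| out[3]=4 → r--
[2,3] |0|<=|1| out[2]=1 → r--
[2,2] |0|<=|0| out[1]=0 → r--

[0, 1, 4, 9, 16, 49, 64, 81, 144, 169, 169, 196, 225, 289, 324, 361, 400, 441, 484]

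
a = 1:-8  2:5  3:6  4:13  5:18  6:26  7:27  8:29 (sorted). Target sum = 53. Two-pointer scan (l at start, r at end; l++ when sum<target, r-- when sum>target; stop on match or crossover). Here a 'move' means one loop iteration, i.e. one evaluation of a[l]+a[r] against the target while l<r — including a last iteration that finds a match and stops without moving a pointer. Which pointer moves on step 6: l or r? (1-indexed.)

r

l=1 r=8: -8+29=21 <53, l++
l=2 r=8: 5+29=34 <53, l++
l=3 r=8: 6+29=35 <53, l++
l=4 r=8: 13+29=42 <53, l++
l=5 r=8: 18+29=47 <53, l++
l=6 r=8: 26+29=55 >53, r--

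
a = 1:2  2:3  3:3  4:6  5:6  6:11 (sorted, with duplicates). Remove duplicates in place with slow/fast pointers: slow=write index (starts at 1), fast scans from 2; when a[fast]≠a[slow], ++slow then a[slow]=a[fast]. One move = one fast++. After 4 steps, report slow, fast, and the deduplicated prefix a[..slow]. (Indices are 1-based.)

slow=3, fast=6, prefix=[2, 3, 6]

(s=1,f=2) a[fast]=3≠a[slow]=2 write a[2]=3 → slow++,fast++
(s=2,f=3) a[fast]=3=a[slow] dup → fast++
(s=2,f=4) a[fast]=6≠a[slow]=3 write a[3]=6 → slow++,fast++
(s=3,f=5) a[fast]=6=a[slow] dup → fast++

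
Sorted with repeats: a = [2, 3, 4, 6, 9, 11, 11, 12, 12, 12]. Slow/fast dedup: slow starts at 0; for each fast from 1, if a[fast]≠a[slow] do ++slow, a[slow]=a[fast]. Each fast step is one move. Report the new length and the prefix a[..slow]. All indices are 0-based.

length 7; prefix = [2, 3, 4, 6, 9, 11, 12]

slow=0 fast=1: a[fast]=3≠a[slow]=2 write a[1]=3, slow++,fast++
slow=1 fast=2: a[fast]=4≠a[slow]=3 write a[2]=4, slow++,fast++
slow=2 fast=3: a[fast]=6≠a[slow]=4 write a[3]=6, slow++,fast++
slow=3 fast=4: a[fast]=9≠a[slow]=6 write a[4]=9, slow++,fast++
slow=4 fast=5: a[fast]=11≠a[slow]=9 write a[5]=11, slow++,fast++
slow=5 fast=6: a[fast]=11=a[slow] dup, fast++
slow=5 fast=7: a[fast]=12≠a[slow]=11 write a[6]=12, slow++,fast++
slow=6 fast=8: a[fast]=12=a[slow] dup, fast++
slow=6 fast=9: a[fast]=12=a[slow] dup, fast++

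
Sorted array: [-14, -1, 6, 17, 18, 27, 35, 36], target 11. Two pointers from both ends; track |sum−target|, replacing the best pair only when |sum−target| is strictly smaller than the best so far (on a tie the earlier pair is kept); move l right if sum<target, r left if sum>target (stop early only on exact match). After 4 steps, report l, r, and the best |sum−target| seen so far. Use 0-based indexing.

l=1, r=4, best |Δ|=2

[0,7] -14+36=22 d=11 * → r--
[0,6] -14+35=21 d=10 * → r--
[0,5] -14+27=13 d=2 * → r--
[0,4] -14+18=4 d=7 → l++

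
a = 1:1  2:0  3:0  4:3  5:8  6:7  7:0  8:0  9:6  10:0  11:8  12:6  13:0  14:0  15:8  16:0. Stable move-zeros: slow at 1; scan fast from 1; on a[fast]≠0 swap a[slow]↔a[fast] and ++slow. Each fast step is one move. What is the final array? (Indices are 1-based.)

(s=1,f=1) a[fast]=1≠0 swap→a[1]=1 → slow++,fast++
(s=2,f=2) a[fast]=0 → fast++
(s=2,f=3) a[fast]=0 → fast++
(s=2,f=4) a[fast]=3≠0 swap→a[2]=3 → slow++,fast++
(s=3,f=5) a[fast]=8≠0 swap→a[3]=8 → slow++,fast++
(s=4,f=6) a[fast]=7≠0 swap→a[4]=7 → slow++,fast++
(s=5,f=7) a[fast]=0 → fast++
(s=5,f=8) a[fast]=0 → fast++
(s=5,f=9) a[fast]=6≠0 swap→a[5]=6 → slow++,fast++
(s=6,f=10) a[fast]=0 → fast++
(s=6,f=11) a[fast]=8≠0 swap→a[6]=8 → slow++,fast++
(s=7,f=12) a[fast]=6≠0 swap→a[7]=6 → slow++,fast++
(s=8,f=13) a[fast]=0 → fast++
(s=8,f=14) a[fast]=0 → fast++
(s=8,f=15) a[fast]=8≠0 swap→a[8]=8 → slow++,fast++
(s=9,f=16) a[fast]=0 → fast++

[1, 3, 8, 7, 6, 8, 6, 8, 0, 0, 0, 0, 0, 0, 0, 0]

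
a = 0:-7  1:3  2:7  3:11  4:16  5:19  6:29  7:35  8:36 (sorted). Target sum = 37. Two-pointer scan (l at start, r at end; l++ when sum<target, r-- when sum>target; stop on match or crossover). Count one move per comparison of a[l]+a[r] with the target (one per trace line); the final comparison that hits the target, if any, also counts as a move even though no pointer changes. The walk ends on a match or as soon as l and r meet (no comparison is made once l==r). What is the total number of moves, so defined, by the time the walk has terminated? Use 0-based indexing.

[0,8] -7+36=29 <37 → l++
[1,8] 3+36=39 >37 → r--
[1,7] 3+35=38 >37 → r--
[1,6] 3+29=32 <37 → l++
[2,6] 7+29=36 <37 → l++
[3,6] 11+29=40 >37 → r--
[3,5] 11+19=30 <37 → l++
[4,5] 16+19=35 <37 → l++

8 moves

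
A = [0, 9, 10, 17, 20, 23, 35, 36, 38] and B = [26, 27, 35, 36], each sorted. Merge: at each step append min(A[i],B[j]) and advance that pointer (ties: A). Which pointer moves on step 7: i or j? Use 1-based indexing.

[i=1,j=1] A[i]=0<=B[j]=26 take 0 → i++
[i=2,j=1] A[i]=9<=B[j]=26 take 9 → i++
[i=3,j=1] A[i]=10<=B[j]=26 take 10 → i++
[i=4,j=1] A[i]=17<=B[j]=26 take 17 → i++
[i=5,j=1] A[i]=20<=B[j]=26 take 20 → i++
[i=6,j=1] A[i]=23<=B[j]=26 take 23 → i++
[i=7,j=1] A[i]=35>B[j]=26 take 26 → j++

j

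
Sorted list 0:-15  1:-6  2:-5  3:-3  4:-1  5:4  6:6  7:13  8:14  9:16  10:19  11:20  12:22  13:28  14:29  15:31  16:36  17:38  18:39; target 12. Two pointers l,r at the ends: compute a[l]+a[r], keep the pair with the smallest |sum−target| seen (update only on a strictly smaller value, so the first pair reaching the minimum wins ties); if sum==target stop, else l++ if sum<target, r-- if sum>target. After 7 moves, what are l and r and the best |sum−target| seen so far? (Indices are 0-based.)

[0,18] -15+39=24 d=12 * → r--
[0,17] -15+38=23 d=11 * → r--
[0,16] -15+36=21 d=9 * → r--
[0,15] -15+31=16 d=4 * → r--
[0,14] -15+29=14 d=2 * → r--
[0,13] -15+28=13 d=1 * → r--
[0,12] -15+22=7 d=5 → l++

l=1, r=12, best |Δ|=1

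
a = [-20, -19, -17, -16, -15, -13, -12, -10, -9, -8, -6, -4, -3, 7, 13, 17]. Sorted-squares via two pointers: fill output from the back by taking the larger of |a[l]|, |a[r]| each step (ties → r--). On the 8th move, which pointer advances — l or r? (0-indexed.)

l

[0,15] |-20|>|17| out[15]=400 → l++
[1,15] |-19|>|17| out[14]=361 → l++
[2,15] |-17|<=|17| out[13]=289 → r--
[2,14] |-17|>|13| out[12]=289 → l++
[3,14] |-16|>|13| out[11]=256 → l++
[4,14] |-15|>|13| out[10]=225 → l++
[5,14] |-13|<=|13| out[9]=169 → r--
[5,13] |-13|>|7| out[8]=169 → l++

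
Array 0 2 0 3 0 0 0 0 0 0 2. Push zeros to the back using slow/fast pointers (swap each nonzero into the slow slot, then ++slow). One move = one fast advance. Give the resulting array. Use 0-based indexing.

slow=0 fast=0: a[fast]=0, fast++
slow=0 fast=1: a[fast]=2≠0 swap→a[0]=2, slow++,fast++
slow=1 fast=2: a[fast]=0, fast++
slow=1 fast=3: a[fast]=3≠0 swap→a[1]=3, slow++,fast++
slow=2 fast=4: a[fast]=0, fast++
slow=2 fast=5: a[fast]=0, fast++
slow=2 fast=6: a[fast]=0, fast++
slow=2 fast=7: a[fast]=0, fast++
slow=2 fast=8: a[fast]=0, fast++
slow=2 fast=9: a[fast]=0, fast++
slow=2 fast=10: a[fast]=2≠0 swap→a[2]=2, slow++,fast++

[2, 3, 2, 0, 0, 0, 0, 0, 0, 0, 0]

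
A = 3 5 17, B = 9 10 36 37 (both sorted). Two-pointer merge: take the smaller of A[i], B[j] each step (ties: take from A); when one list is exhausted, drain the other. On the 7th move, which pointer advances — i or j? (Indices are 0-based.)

[i=0,j=0] A[i]=3<=B[j]=9 take 3 → i++
[i=1,j=0] A[i]=5<=B[j]=9 take 5 → i++
[i=2,j=0] A[i]=17>B[j]=9 take 9 → j++
[i=2,j=1] A[i]=17>B[j]=10 take 10 → j++
[i=2,j=2] A[i]=17<=B[j]=36 take 17 → i++
[i=3,j=2] A done, take B[j]=36 → j++
[i=3,j=3] A done, take B[j]=37 → j++

j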